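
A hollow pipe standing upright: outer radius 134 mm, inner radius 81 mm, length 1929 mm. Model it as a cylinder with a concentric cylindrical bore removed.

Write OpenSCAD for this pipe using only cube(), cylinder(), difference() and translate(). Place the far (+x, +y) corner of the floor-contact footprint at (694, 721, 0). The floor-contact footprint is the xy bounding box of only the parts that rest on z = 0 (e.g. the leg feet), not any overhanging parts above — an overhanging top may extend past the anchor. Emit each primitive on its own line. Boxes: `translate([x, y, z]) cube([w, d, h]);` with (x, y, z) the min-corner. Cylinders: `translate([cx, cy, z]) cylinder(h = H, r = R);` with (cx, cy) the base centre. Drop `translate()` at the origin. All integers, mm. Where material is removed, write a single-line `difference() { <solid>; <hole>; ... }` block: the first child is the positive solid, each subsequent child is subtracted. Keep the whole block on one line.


difference() { translate([560, 587, 0]) cylinder(h = 1929, r = 134); translate([560, 587, 0]) cylinder(h = 1929, r = 81); }


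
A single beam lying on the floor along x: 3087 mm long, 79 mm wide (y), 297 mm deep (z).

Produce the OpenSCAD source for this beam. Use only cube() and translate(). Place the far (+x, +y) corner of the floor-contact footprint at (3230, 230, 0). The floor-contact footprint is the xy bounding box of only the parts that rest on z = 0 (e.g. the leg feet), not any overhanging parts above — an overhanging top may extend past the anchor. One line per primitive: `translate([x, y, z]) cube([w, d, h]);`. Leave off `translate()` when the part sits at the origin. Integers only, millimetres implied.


translate([143, 151, 0]) cube([3087, 79, 297]);


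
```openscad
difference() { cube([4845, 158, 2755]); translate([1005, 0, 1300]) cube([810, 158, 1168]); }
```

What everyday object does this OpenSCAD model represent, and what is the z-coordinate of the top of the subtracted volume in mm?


A wall with a window opening. The window head height is 2468 mm.

A wall with a rectangular opening subtracted — a window. Sill at z = 1300, opening 1168 mm tall, so the head is at 1300 + 1168 = 2468 mm.


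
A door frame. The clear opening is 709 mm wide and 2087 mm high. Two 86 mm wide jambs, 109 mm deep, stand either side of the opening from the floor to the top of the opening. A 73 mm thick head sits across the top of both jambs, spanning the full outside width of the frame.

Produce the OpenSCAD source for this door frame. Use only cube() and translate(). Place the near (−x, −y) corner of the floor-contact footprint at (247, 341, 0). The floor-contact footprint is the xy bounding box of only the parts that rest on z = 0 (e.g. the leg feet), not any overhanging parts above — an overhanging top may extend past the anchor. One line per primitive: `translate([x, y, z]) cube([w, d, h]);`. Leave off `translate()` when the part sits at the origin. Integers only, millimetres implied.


translate([247, 341, 0]) cube([86, 109, 2087]);
translate([1042, 341, 0]) cube([86, 109, 2087]);
translate([247, 341, 2087]) cube([881, 109, 73]);


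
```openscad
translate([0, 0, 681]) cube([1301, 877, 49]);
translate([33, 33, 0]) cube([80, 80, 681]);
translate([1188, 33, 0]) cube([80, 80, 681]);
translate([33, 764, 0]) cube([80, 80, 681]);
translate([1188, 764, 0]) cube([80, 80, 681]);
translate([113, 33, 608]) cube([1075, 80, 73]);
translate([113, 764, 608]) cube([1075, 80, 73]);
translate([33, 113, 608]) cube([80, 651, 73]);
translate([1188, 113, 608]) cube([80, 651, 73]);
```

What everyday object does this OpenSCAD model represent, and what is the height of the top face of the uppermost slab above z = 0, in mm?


A table. The table height is 730 mm.

A 1301×877×49 slab sits at z = 681 on four 80 mm square posts — a table. The top surface is at 681 + 49 = 730 mm.


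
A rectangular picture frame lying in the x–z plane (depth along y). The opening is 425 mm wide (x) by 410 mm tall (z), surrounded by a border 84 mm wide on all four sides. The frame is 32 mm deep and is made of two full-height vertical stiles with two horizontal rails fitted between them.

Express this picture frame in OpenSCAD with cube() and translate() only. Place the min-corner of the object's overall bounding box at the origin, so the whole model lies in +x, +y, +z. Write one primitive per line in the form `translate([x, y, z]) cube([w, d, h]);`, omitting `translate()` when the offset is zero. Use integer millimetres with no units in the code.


cube([84, 32, 578]);
translate([509, 0, 0]) cube([84, 32, 578]);
translate([84, 0, 0]) cube([425, 32, 84]);
translate([84, 0, 494]) cube([425, 32, 84]);


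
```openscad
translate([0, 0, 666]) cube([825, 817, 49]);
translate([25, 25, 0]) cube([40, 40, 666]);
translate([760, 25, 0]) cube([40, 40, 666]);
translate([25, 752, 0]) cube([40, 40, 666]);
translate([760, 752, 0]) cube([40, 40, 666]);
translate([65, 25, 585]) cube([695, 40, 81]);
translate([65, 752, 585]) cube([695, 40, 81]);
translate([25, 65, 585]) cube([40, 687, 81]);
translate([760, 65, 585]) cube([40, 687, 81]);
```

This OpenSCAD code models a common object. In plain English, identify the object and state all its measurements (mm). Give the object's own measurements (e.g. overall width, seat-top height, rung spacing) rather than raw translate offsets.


A table: top 825 mm (x) × 817 mm (y), 49 mm thick, upper face at z = 715 mm, on four 40×40 mm square legs, each inset 25 mm from the nearest pair of top edges from z = 0 to the bottom of the top. Four apron rails, 40 mm thick and 81 mm tall, run between adjacent legs with their top edges flush with the underside of the top and their outer faces flush with the legs' outer faces.


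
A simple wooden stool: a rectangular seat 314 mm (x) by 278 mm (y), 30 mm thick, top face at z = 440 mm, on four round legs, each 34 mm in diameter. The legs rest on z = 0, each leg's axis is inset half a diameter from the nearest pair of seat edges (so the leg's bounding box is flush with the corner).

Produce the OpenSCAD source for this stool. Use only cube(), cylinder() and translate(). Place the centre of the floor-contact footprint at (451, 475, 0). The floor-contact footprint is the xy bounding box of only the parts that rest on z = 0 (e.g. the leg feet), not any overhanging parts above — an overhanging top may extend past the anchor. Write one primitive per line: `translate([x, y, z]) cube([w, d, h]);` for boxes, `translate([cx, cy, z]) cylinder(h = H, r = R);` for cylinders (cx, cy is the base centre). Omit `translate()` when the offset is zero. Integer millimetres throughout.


// leg_h = 440 - 30 = 410
translate([294, 336, 410]) cube([314, 278, 30]);
translate([311, 353, 0]) cylinder(h = 410, r = 17);
translate([591, 353, 0]) cylinder(h = 410, r = 17);
translate([311, 597, 0]) cylinder(h = 410, r = 17);
translate([591, 597, 0]) cylinder(h = 410, r = 17);


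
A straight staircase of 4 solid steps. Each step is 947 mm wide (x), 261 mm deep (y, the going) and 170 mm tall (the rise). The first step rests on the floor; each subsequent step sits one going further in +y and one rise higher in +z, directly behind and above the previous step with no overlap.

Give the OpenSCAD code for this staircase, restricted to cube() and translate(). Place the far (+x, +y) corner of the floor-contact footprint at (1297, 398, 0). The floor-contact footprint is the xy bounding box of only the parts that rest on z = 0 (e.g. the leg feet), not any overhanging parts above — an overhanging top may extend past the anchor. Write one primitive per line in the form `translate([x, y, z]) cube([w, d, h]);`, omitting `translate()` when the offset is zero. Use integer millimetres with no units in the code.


translate([350, 137, 0]) cube([947, 261, 170]);
translate([350, 398, 170]) cube([947, 261, 170]);
translate([350, 659, 340]) cube([947, 261, 170]);
translate([350, 920, 510]) cube([947, 261, 170]);


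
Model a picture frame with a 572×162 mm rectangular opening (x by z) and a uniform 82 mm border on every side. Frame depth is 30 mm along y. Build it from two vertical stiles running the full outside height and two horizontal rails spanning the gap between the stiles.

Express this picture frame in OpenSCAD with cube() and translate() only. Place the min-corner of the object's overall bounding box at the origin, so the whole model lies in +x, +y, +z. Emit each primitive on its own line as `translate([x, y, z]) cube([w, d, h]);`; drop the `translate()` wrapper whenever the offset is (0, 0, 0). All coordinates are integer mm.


cube([82, 30, 326]);
translate([654, 0, 0]) cube([82, 30, 326]);
translate([82, 0, 0]) cube([572, 30, 82]);
translate([82, 0, 244]) cube([572, 30, 82]);


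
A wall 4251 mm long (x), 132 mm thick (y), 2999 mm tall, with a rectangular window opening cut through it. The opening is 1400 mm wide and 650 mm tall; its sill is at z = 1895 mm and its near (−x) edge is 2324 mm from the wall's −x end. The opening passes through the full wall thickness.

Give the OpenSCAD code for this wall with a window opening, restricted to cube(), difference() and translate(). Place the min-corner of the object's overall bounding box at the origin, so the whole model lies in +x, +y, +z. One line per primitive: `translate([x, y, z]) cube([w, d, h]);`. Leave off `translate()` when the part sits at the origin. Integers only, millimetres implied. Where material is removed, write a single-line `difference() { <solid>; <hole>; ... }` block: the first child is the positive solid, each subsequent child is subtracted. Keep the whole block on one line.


difference() { cube([4251, 132, 2999]); translate([2324, 0, 1895]) cube([1400, 132, 650]); }


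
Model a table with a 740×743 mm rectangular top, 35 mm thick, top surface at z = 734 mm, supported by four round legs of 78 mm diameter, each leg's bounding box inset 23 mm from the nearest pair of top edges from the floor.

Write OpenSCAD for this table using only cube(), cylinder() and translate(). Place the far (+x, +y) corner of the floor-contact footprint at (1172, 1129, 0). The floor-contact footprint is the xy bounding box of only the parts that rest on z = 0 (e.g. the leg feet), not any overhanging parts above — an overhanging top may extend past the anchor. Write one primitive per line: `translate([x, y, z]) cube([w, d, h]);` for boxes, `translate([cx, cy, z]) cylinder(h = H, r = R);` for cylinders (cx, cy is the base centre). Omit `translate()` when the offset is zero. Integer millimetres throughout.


translate([455, 409, 699]) cube([740, 743, 35]);
translate([517, 471, 0]) cylinder(h = 699, r = 39);
translate([1133, 471, 0]) cylinder(h = 699, r = 39);
translate([517, 1090, 0]) cylinder(h = 699, r = 39);
translate([1133, 1090, 0]) cylinder(h = 699, r = 39);


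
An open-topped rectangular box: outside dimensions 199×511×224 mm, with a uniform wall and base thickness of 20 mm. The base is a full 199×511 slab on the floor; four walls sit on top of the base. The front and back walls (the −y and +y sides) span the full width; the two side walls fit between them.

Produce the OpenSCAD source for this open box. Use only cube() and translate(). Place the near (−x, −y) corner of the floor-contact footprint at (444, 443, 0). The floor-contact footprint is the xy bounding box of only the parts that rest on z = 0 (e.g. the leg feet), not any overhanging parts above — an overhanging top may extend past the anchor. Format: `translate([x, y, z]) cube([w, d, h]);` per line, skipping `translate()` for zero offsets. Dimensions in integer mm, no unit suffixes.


translate([444, 443, 0]) cube([199, 511, 20]);
translate([444, 443, 20]) cube([199, 20, 204]);
translate([444, 934, 20]) cube([199, 20, 204]);
translate([444, 463, 20]) cube([20, 471, 204]);
translate([623, 463, 20]) cube([20, 471, 204]);


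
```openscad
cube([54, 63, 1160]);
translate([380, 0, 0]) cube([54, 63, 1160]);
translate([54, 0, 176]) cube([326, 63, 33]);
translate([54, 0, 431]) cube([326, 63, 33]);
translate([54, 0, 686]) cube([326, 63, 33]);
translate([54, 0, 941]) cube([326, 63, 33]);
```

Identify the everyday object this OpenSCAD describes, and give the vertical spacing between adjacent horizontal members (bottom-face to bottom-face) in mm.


A ladder. The rung spacing is 255 mm.

Two tall 54×63 posts with 4 short bars between them — a ladder. Adjacent rungs sit at z = 176 and z = 431, so the spacing is 431 − 176 = 255 mm.


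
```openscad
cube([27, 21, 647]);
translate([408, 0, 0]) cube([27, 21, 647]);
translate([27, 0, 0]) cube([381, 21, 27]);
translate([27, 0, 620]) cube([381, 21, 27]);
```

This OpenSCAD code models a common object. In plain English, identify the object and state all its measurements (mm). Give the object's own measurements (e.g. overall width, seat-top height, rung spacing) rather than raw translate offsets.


A rectangular picture frame lying in the x–z plane (depth along y). The opening is 381 mm wide (x) by 593 mm tall (z), surrounded by a border 27 mm wide on all four sides. The frame is 21 mm deep and is made of two full-height vertical stiles with two horizontal rails fitted between them.


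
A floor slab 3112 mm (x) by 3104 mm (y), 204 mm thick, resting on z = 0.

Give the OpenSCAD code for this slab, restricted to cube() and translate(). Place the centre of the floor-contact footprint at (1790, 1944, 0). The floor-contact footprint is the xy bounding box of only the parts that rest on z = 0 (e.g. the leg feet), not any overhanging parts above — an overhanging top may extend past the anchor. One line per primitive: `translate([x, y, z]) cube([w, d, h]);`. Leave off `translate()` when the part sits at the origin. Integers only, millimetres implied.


translate([234, 392, 0]) cube([3112, 3104, 204]);


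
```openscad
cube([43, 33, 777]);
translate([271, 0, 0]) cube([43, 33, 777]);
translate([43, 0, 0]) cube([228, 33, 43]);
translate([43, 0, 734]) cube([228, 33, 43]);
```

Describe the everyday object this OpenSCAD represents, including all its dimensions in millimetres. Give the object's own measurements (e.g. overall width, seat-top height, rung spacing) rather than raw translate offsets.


A rectangular picture frame lying in the x–z plane (depth along y). The opening is 228 mm wide (x) by 691 mm tall (z), surrounded by a border 43 mm wide on all four sides. The frame is 33 mm deep and is made of two full-height vertical stiles with two horizontal rails fitted between them.


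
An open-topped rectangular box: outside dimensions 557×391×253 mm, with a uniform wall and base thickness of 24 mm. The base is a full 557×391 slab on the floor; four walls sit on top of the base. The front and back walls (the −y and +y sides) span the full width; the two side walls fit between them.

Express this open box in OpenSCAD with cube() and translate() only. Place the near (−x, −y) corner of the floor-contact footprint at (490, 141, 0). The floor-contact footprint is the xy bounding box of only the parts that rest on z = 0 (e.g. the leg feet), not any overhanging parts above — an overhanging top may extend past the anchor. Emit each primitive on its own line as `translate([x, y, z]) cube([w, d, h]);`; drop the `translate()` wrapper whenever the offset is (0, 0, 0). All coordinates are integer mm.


translate([490, 141, 0]) cube([557, 391, 24]);
translate([490, 141, 24]) cube([557, 24, 229]);
translate([490, 508, 24]) cube([557, 24, 229]);
translate([490, 165, 24]) cube([24, 343, 229]);
translate([1023, 165, 24]) cube([24, 343, 229]);


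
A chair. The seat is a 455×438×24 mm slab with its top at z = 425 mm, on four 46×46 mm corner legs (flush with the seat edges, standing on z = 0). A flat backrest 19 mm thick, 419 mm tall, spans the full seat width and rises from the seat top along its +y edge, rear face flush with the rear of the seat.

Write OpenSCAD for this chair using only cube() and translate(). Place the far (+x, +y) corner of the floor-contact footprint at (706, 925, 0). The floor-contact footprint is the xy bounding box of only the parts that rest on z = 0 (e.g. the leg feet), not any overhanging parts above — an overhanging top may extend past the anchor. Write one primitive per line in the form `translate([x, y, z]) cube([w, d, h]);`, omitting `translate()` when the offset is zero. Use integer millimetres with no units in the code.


// leg_h = 425 - 24 = 401
translate([251, 487, 401]) cube([455, 438, 24]);
translate([251, 487, 0]) cube([46, 46, 401]);
translate([660, 487, 0]) cube([46, 46, 401]);
translate([251, 879, 0]) cube([46, 46, 401]);
translate([660, 879, 0]) cube([46, 46, 401]);
translate([251, 906, 425]) cube([455, 19, 419]);


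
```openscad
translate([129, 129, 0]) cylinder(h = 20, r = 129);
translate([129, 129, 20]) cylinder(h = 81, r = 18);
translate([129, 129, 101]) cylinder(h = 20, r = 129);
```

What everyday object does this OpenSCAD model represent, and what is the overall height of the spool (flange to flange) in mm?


A spool. The overall height is 121 mm.

Three coaxial cylinders, large–small–large — a spool. Two 20 mm flanges and a 81 mm core give 20 + 81 + 20 = 121 mm.


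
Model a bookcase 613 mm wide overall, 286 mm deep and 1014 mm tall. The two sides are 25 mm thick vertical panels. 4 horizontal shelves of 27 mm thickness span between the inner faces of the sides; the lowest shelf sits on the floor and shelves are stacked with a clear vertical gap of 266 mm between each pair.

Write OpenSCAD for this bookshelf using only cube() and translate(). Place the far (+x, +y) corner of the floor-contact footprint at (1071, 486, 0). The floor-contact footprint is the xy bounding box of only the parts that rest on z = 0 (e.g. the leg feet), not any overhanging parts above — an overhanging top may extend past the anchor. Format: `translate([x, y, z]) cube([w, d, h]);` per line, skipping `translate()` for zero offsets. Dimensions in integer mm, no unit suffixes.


translate([458, 200, 0]) cube([25, 286, 1014]);
translate([1046, 200, 0]) cube([25, 286, 1014]);
translate([483, 200, 0]) cube([563, 286, 27]);
translate([483, 200, 293]) cube([563, 286, 27]);
translate([483, 200, 586]) cube([563, 286, 27]);
translate([483, 200, 879]) cube([563, 286, 27]);


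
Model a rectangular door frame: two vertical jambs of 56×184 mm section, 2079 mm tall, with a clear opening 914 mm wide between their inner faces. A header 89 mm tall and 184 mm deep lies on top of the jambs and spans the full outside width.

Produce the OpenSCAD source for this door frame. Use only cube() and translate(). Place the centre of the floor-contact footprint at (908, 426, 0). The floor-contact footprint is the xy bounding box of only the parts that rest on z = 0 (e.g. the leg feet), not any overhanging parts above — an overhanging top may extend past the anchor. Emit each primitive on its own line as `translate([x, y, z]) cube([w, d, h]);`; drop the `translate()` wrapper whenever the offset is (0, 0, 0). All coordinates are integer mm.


translate([395, 334, 0]) cube([56, 184, 2079]);
translate([1365, 334, 0]) cube([56, 184, 2079]);
translate([395, 334, 2079]) cube([1026, 184, 89]);


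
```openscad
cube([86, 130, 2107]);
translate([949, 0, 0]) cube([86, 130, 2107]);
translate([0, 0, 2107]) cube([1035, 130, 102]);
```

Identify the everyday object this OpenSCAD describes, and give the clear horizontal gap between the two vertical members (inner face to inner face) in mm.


A door frame. The clear opening width is 863 mm.

Two 2107 mm tall posts with a header on top — a door frame. The left jamb is 86 mm wide at x = 0; the right jamb starts at x = 949. The clear opening is 949 − 86 = 863 mm.


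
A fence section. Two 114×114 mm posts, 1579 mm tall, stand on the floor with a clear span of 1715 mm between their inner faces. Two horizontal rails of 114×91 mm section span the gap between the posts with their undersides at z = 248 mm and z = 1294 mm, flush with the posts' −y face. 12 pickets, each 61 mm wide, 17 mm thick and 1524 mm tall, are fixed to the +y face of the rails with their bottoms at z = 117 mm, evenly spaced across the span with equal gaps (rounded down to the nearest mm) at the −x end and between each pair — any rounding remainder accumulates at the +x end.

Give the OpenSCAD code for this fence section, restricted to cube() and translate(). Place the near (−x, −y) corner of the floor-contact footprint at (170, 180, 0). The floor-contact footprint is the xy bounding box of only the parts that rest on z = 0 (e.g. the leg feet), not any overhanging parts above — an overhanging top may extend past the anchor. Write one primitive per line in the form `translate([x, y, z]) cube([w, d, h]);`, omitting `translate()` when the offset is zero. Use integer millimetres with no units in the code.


translate([170, 180, 0]) cube([114, 114, 1579]);
translate([1999, 180, 0]) cube([114, 114, 1579]);
translate([284, 180, 248]) cube([1715, 114, 91]);
translate([284, 180, 1294]) cube([1715, 114, 91]);
translate([359, 294, 117]) cube([61, 17, 1524]);
translate([495, 294, 117]) cube([61, 17, 1524]);
translate([631, 294, 117]) cube([61, 17, 1524]);
translate([767, 294, 117]) cube([61, 17, 1524]);
translate([903, 294, 117]) cube([61, 17, 1524]);
translate([1039, 294, 117]) cube([61, 17, 1524]);
translate([1175, 294, 117]) cube([61, 17, 1524]);
translate([1311, 294, 117]) cube([61, 17, 1524]);
translate([1447, 294, 117]) cube([61, 17, 1524]);
translate([1583, 294, 117]) cube([61, 17, 1524]);
translate([1719, 294, 117]) cube([61, 17, 1524]);
translate([1855, 294, 117]) cube([61, 17, 1524]);


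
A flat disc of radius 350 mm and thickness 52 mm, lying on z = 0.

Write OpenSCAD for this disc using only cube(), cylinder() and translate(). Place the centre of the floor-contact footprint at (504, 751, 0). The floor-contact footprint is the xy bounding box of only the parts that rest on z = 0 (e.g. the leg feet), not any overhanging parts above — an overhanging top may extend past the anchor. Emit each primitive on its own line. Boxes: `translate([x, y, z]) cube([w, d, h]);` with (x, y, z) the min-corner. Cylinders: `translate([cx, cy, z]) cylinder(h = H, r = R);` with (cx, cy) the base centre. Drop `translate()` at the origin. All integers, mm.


translate([504, 751, 0]) cylinder(h = 52, r = 350);


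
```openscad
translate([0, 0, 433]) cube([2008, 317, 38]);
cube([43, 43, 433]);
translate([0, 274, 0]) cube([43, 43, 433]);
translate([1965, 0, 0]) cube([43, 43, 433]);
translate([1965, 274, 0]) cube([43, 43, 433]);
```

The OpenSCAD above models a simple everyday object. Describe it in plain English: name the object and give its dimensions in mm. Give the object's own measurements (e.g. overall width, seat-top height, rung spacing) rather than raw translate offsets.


A bench: a 2008×317 mm seat slab, 38 mm thick, top at z = 471 mm, on four 43×43 mm square legs flush with the seat corners and standing on z = 0.


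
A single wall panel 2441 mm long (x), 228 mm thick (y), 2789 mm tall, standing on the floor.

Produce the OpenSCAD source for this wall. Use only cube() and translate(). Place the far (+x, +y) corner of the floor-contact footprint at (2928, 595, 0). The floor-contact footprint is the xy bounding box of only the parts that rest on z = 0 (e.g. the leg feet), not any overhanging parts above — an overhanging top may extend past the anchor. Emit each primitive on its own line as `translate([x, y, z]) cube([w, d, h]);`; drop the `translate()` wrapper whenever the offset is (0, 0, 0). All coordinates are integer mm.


translate([487, 367, 0]) cube([2441, 228, 2789]);


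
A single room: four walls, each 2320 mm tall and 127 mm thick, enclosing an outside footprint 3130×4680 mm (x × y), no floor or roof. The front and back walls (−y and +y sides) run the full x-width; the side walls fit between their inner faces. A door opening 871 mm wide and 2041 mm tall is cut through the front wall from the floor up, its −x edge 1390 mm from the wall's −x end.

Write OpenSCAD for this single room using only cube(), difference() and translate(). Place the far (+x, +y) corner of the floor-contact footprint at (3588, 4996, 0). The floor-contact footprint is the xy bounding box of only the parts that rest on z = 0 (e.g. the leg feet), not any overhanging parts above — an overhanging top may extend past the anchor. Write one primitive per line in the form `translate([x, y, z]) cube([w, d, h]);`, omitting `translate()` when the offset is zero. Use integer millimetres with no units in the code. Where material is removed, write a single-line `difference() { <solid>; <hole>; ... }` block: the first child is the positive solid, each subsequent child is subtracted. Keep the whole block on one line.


difference() { translate([458, 316, 0]) cube([3130, 127, 2320]); translate([1848, 316, 0]) cube([871, 127, 2041]); }
translate([458, 4869, 0]) cube([3130, 127, 2320]);
translate([458, 443, 0]) cube([127, 4426, 2320]);
translate([3461, 443, 0]) cube([127, 4426, 2320]);


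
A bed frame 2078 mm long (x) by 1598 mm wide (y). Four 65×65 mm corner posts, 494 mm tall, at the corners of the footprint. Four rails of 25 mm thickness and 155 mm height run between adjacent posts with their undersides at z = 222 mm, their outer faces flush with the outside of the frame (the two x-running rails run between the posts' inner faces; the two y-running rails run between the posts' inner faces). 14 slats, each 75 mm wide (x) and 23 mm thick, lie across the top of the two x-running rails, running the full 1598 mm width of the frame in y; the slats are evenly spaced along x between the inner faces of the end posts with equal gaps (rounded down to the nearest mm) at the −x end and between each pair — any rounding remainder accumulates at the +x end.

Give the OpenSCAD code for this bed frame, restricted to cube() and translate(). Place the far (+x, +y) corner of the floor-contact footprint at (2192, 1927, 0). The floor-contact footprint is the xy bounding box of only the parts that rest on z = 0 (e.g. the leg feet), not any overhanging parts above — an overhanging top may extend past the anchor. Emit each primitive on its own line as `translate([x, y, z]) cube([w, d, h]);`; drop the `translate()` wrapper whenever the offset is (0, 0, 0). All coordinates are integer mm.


translate([114, 329, 0]) cube([65, 65, 494]);
translate([114, 1862, 0]) cube([65, 65, 494]);
translate([2127, 329, 0]) cube([65, 65, 494]);
translate([2127, 1862, 0]) cube([65, 65, 494]);
translate([179, 329, 222]) cube([1948, 25, 155]);
translate([179, 1902, 222]) cube([1948, 25, 155]);
translate([114, 394, 222]) cube([25, 1468, 155]);
translate([2167, 394, 222]) cube([25, 1468, 155]);
translate([238, 329, 377]) cube([75, 1598, 23]);
translate([372, 329, 377]) cube([75, 1598, 23]);
translate([506, 329, 377]) cube([75, 1598, 23]);
translate([640, 329, 377]) cube([75, 1598, 23]);
translate([774, 329, 377]) cube([75, 1598, 23]);
translate([908, 329, 377]) cube([75, 1598, 23]);
translate([1042, 329, 377]) cube([75, 1598, 23]);
translate([1176, 329, 377]) cube([75, 1598, 23]);
translate([1310, 329, 377]) cube([75, 1598, 23]);
translate([1444, 329, 377]) cube([75, 1598, 23]);
translate([1578, 329, 377]) cube([75, 1598, 23]);
translate([1712, 329, 377]) cube([75, 1598, 23]);
translate([1846, 329, 377]) cube([75, 1598, 23]);
translate([1980, 329, 377]) cube([75, 1598, 23]);


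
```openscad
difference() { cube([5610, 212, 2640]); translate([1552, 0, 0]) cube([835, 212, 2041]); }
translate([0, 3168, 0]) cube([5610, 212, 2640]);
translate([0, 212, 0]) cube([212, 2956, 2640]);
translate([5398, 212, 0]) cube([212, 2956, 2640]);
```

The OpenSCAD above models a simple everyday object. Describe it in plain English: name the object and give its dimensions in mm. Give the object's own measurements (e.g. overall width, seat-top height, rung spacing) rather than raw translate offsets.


A single room: four walls, each 2640 mm tall and 212 mm thick, enclosing an outside footprint 5610×3380 mm (x × y), no floor or roof. The front and back walls (−y and +y sides) run the full x-width; the side walls fit between their inner faces. A door opening 835 mm wide and 2041 mm tall is cut through the front wall from the floor up, its −x edge 1552 mm from the wall's −x end.


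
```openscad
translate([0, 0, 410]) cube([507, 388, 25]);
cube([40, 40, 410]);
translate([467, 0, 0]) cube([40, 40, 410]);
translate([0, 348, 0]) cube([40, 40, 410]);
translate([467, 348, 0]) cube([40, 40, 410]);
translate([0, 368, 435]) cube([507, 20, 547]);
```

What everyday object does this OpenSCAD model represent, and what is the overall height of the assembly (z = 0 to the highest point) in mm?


A chair. The overall height is 982 mm.

A slab on four corner posts with a tall panel at the back — a chair. The seat slab sits at z = 410 with thickness 25, and the 547 mm backrest starts at the seat top, so the overall height is 410 + 25 + 547 = 982 mm.


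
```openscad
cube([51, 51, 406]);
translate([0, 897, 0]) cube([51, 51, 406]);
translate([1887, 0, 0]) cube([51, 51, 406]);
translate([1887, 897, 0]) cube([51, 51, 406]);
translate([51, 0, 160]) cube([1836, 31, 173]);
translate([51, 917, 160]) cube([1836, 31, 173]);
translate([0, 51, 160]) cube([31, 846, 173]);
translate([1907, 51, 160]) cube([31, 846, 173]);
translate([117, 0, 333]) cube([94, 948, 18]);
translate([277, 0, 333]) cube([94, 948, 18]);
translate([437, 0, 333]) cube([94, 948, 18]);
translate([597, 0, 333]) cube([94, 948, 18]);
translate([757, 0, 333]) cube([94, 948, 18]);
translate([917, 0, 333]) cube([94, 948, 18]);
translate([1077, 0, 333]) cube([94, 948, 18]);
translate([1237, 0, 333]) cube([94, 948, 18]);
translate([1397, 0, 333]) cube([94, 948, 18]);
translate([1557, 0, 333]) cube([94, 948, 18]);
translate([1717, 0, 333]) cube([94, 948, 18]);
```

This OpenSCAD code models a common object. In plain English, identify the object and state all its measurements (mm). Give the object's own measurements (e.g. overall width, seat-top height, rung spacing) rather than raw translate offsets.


A bed frame 1938 mm long (x) by 948 mm wide (y). Four 51×51 mm corner posts, 406 mm tall, at the corners of the footprint. Four rails of 31 mm thickness and 173 mm height run between adjacent posts with their undersides at z = 160 mm, their outer faces flush with the outside of the frame (the two x-running rails run between the posts' inner faces; the two y-running rails run between the posts' inner faces). 11 slats, each 94 mm wide (x) and 18 mm thick, lie across the top of the two x-running rails, running the full 948 mm width of the frame in y; along x they sit between the end posts with a 66 mm gap after the −x posts and between neighbouring slats, leaving 76 mm before the +x posts.


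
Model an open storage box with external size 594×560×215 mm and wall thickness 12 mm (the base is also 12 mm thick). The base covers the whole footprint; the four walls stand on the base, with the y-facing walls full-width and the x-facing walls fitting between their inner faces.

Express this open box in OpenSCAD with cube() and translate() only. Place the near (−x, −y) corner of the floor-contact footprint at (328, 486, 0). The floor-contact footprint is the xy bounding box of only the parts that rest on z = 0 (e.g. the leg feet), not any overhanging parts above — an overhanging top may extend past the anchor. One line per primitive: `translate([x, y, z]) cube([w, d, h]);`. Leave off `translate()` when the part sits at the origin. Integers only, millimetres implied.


translate([328, 486, 0]) cube([594, 560, 12]);
translate([328, 486, 12]) cube([594, 12, 203]);
translate([328, 1034, 12]) cube([594, 12, 203]);
translate([328, 498, 12]) cube([12, 536, 203]);
translate([910, 498, 12]) cube([12, 536, 203]);


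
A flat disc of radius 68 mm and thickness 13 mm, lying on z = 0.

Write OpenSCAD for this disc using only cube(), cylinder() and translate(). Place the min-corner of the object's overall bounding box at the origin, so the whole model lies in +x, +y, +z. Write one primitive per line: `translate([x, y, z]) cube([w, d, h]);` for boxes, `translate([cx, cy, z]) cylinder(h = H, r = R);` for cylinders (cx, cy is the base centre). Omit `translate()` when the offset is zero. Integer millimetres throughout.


translate([68, 68, 0]) cylinder(h = 13, r = 68);


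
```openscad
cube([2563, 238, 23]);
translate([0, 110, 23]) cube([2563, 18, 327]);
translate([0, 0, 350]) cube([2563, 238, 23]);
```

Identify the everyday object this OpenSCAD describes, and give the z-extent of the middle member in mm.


An I-beam. The web height is 327 mm.

Two wide flanges with a thin centred web — an I-beam. Overall 373 mm minus two 23 mm flanges gives a web of 373 − 2·23 = 327 mm.


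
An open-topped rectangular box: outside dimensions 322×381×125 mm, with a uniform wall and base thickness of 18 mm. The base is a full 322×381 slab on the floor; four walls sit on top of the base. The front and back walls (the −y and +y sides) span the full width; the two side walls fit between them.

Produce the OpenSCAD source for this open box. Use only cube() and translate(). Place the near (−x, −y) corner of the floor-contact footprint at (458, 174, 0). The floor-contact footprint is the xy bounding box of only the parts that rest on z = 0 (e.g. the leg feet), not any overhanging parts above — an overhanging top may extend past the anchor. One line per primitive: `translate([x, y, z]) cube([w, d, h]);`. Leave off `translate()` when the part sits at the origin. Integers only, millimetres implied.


translate([458, 174, 0]) cube([322, 381, 18]);
translate([458, 174, 18]) cube([322, 18, 107]);
translate([458, 537, 18]) cube([322, 18, 107]);
translate([458, 192, 18]) cube([18, 345, 107]);
translate([762, 192, 18]) cube([18, 345, 107]);


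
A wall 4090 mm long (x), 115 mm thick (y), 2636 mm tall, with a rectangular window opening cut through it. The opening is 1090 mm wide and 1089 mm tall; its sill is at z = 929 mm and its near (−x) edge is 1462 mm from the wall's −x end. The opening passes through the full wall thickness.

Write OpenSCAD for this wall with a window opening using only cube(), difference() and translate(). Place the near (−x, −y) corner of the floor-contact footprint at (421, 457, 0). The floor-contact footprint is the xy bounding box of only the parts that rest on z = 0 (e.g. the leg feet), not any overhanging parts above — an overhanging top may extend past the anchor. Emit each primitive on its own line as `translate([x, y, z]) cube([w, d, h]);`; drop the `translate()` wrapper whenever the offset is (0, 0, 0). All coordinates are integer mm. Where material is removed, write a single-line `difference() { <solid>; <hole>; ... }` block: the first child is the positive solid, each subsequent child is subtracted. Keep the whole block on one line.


difference() { translate([421, 457, 0]) cube([4090, 115, 2636]); translate([1883, 457, 929]) cube([1090, 115, 1089]); }


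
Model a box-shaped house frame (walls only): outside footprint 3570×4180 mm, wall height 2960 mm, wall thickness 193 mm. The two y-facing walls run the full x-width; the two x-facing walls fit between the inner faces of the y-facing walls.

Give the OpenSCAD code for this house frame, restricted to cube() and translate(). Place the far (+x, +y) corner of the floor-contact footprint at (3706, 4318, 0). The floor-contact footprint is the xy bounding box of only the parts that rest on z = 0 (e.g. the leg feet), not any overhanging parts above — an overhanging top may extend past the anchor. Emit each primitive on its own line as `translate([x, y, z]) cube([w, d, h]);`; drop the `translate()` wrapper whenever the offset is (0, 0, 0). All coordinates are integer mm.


translate([136, 138, 0]) cube([3570, 193, 2960]);
translate([136, 4125, 0]) cube([3570, 193, 2960]);
translate([136, 331, 0]) cube([193, 3794, 2960]);
translate([3513, 331, 0]) cube([193, 3794, 2960]);


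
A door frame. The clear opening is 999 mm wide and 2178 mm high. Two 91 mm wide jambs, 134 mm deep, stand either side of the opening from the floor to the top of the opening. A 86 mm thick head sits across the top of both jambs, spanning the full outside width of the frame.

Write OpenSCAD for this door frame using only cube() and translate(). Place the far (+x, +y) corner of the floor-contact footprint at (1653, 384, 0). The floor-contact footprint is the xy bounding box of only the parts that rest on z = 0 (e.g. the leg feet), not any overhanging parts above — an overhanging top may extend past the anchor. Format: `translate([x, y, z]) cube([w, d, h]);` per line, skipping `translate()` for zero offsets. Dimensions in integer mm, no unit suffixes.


translate([472, 250, 0]) cube([91, 134, 2178]);
translate([1562, 250, 0]) cube([91, 134, 2178]);
translate([472, 250, 2178]) cube([1181, 134, 86]);


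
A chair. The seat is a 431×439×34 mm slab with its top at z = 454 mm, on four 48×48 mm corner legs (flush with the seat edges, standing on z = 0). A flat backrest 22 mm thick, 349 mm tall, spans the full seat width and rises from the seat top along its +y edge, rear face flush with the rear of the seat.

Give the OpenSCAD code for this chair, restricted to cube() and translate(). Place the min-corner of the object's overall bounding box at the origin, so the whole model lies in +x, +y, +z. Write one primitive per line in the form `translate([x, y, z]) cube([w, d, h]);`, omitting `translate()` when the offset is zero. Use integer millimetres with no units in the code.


translate([0, 0, 420]) cube([431, 439, 34]);
cube([48, 48, 420]);
translate([383, 0, 0]) cube([48, 48, 420]);
translate([0, 391, 0]) cube([48, 48, 420]);
translate([383, 391, 0]) cube([48, 48, 420]);
translate([0, 417, 454]) cube([431, 22, 349]);


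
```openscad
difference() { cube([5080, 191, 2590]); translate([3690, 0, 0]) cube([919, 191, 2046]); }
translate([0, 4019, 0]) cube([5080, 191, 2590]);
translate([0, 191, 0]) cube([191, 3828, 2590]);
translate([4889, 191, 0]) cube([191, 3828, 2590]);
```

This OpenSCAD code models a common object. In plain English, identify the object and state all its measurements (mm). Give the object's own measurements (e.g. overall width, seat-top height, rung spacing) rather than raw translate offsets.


A single room: four walls, each 2590 mm tall and 191 mm thick, enclosing an outside footprint 5080×4210 mm (x × y), no floor or roof. The front and back walls (−y and +y sides) run the full x-width; the side walls fit between their inner faces. A door opening 919 mm wide and 2046 mm tall is cut through the front wall from the floor up, its −x edge 3690 mm from the wall's −x end.


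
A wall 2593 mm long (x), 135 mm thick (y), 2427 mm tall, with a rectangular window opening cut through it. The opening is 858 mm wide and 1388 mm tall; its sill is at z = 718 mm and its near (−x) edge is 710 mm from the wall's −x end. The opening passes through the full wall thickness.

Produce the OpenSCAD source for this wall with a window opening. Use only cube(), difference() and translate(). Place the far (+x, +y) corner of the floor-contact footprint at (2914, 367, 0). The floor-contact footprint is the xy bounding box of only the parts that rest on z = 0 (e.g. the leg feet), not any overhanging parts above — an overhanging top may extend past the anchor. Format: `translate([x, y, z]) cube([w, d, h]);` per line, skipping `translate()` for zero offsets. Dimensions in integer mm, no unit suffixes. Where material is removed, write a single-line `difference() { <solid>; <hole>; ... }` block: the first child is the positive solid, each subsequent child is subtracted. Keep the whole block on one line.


difference() { translate([321, 232, 0]) cube([2593, 135, 2427]); translate([1031, 232, 718]) cube([858, 135, 1388]); }


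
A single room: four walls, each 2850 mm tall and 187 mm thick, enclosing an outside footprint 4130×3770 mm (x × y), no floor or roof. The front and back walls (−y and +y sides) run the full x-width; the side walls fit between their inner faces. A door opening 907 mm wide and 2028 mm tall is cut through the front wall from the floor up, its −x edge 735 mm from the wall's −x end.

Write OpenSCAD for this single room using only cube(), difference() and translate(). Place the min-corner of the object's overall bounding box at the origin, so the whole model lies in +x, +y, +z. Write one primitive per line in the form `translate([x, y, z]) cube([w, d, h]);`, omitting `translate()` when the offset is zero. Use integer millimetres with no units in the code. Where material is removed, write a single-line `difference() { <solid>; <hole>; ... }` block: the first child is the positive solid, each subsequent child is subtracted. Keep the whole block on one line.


difference() { cube([4130, 187, 2850]); translate([735, 0, 0]) cube([907, 187, 2028]); }
translate([0, 3583, 0]) cube([4130, 187, 2850]);
translate([0, 187, 0]) cube([187, 3396, 2850]);
translate([3943, 187, 0]) cube([187, 3396, 2850]);
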